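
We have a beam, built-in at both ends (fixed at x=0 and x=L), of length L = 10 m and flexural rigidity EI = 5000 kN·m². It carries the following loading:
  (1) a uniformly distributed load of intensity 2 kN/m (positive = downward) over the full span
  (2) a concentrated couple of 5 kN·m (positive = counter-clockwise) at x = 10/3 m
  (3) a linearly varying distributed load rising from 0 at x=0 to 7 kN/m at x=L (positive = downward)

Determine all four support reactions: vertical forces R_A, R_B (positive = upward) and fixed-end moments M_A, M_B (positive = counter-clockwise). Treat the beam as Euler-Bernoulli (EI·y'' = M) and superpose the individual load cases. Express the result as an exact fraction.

R_A = 127/6 kN, M_A = 40 kN·m, R_B = 203/6 kN, M_B = -50 kN·m

Load 1 — uniform load w=2 kN/m over full span:
  R_A = wL/2 = 2·10/2 = 10 kN
  M_A = wL²/12 = 2·10²/12 = 50/3 kN·m
  R_B = wL/2 = 2·10/2 = 10 kN
  M_B = -wL²/12 = -2·10²/12 = -50/3 kN·m
Load 2 — applied couple M₀=5 kN·m at a=10/3 m (b=L-a=20/3):
  R_A = 6M₀ab/L³ = 6·5·(10/3)·(20/3)/10³ = 2/3 kN
  M_A = M₀b(2a-b)/L² = 5·(20/3)·(2·(10/3)-(20/3))/10² = 0 kN·m
  R_B = -6M₀ab/L³ = -6·5·(10/3)·(20/3)/10³ = -2/3 kN
  M_B = M₀a(2b-a)/L² = 5·(10/3)·(2·(20/3)-(10/3))/10² = 5/3 kN·m
Load 3 — triangular load w₀=7 kN/m (0→w₀ over full span):
  R_A = 3w₀L/20 = 3·7·10/20 = 21/2 kN
  M_A = w₀L²/30 = 7·10²/30 = 70/3 kN·m
  R_B = 7w₀L/20 = 7·7·10/20 = 49/2 kN
  M_B = -w₀L²/20 = -7·10²/20 = -35 kN·m
Superposition: R_A = 127/6 kN, M_A = 40 kN·m, R_B = 203/6 kN, M_B = -50 kN·m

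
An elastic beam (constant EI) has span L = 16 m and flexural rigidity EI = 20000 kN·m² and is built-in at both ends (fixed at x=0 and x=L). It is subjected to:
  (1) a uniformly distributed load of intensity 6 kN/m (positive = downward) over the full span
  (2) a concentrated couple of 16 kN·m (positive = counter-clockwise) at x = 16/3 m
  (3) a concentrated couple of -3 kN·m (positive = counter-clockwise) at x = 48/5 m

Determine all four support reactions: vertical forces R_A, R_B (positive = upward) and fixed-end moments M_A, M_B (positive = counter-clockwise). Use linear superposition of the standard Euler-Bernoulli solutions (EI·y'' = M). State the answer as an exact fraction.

Load 1 — uniform load w=6 kN/m over full span:
  R_A = wL/2 = 6·16/2 = 48 kN
  M_A = wL²/12 = 6·16²/12 = 128 kN·m
  R_B = wL/2 = 6·16/2 = 48 kN
  M_B = -wL²/12 = -6·16²/12 = -128 kN·m
Load 2 — applied couple M₀=16 kN·m at a=16/3 m (b=L-a=32/3):
  R_A = 6M₀ab/L³ = 6·16·(16/3)·(32/3)/16³ = 4/3 kN
  M_A = M₀b(2a-b)/L² = 16·(32/3)·(2·(16/3)-(32/3))/16² = 0 kN·m
  R_B = -6M₀ab/L³ = -6·16·(16/3)·(32/3)/16³ = -4/3 kN
  M_B = M₀a(2b-a)/L² = 16·(16/3)·(2·(32/3)-(16/3))/16² = 16/3 kN·m
Load 3 — applied couple M₀=-3 kN·m at a=48/5 m (b=L-a=32/5):
  R_A = 6M₀ab/L³ = 6·(-3)·(48/5)·(32/5)/16³ = -27/100 kN
  M_A = M₀b(2a-b)/L² = (-3)·(32/5)·(2·(48/5)-(32/5))/16² = -24/25 kN·m
  R_B = -6M₀ab/L³ = -6·(-3)·(48/5)·(32/5)/16³ = 27/100 kN
  M_B = M₀a(2b-a)/L² = (-3)·(48/5)·(2·(32/5)-(48/5))/16² = -9/25 kN·m
Superposition: R_A = 14719/300 kN, M_A = 3176/25 kN·m, R_B = 14081/300 kN, M_B = -9227/75 kN·m

R_A = 14719/300 kN, M_A = 3176/25 kN·m, R_B = 14081/300 kN, M_B = -9227/75 kN·m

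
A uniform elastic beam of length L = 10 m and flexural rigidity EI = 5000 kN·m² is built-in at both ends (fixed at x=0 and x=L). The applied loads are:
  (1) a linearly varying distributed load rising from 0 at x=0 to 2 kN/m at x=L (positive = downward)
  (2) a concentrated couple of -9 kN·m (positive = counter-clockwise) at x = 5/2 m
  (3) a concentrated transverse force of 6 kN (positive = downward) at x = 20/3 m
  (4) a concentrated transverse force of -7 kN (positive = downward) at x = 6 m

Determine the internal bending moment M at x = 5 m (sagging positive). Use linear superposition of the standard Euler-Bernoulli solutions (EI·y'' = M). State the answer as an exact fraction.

Load 1 — triangular load w₀=2 kN/m (0→w₀ over full span):
  M_1 = 3w₀Lx/20 - w₀L²/30 - w₀x³/(6L) = 3·2·10·5/20 - 2·10²/30 - 2·5³/(6·10) = 25/6 kN·m
Load 2 — applied couple M₀=-9 kN·m at a=5/2 m (b=L-a=15/2):
  M_2 = R_Ax - M_A - M₀  [x>a] with R_A=-81/80, M_A=27/16 = (-81/80)·5 - (27/16) - (-9) = 9/4 kN·m
Load 3 — point force P=6 kN at a=20/3 m (b=L-a=10/3):
  M_3 = Pb²(3a+b)x/L³ - Pab²/L²  [x≤a] = 6·(10/3)²·(3·(20/3)+(10/3))·5/10³ - 6·(20/3)·(10/3)²/10² = 10/3 kN·m
Load 4 — point force P=-7 kN at a=6 m (b=L-a=4):
  M_4 = Pb²(3a+b)x/L³ - Pab²/L²  [x≤a] = (-7)·4²·(3·6+4)·5/10³ - (-7)·6·4²/10² = -28/5 kN·m
Superposition: M = Σ M_i = 83/20 kN·m ≈ 4.150000 kN·m

M(5) = 83/20 kN·m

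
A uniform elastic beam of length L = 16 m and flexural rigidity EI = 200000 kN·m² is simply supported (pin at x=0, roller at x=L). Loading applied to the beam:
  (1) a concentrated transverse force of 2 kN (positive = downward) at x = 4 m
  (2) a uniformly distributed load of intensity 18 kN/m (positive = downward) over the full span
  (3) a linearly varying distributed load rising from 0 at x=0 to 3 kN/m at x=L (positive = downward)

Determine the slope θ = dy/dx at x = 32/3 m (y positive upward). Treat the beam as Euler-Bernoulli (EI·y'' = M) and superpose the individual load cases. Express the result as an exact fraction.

Load 1 — point force P=2 kN at a=4 m (b=L-a=12):
  θ_1 = -Pa(2L²-6Lx+3x²+a²)/(6LEI)  [x>a] = -2·4·(2·16²-6·16·(32/3)+3·(32/3)²+4²)/(6·16·200000) = 29/450000 rad
Load 2 — uniform load w=18 kN/m over full span:
  θ_2 = -w(L³-6Lx²+4x³)/(24EI) = -18·(16³-6·16·(32/3)²+4·(32/3)³)/(24·200000) = 208/28125 rad
Load 3 — triangular load w₀=3 kN/m (0→w₀ over full span):
  θ_3 = -w₀(7L⁴-30L²x²+15x⁴)/(360LEI) = -3·(7·16⁴-30·16²·(32/3)²+15·(32/3)⁴)/(360·16·200000) = 728/1265625 rad
Superposition: θ = Σ θ_i = 162713/20250000 rad ≈ 0.008035 rad

θ(32/3) = 162713/20250000 rad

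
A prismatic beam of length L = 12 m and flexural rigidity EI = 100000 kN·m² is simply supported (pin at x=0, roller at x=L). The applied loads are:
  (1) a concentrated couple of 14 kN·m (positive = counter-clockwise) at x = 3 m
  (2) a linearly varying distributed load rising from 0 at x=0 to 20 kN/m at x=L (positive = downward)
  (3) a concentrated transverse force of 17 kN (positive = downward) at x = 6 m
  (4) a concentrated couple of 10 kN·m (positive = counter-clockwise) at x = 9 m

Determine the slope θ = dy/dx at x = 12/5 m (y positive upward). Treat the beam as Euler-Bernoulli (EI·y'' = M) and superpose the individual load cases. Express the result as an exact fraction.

Load 1 — applied couple M₀=14 kN·m at a=3 m (b=L-a=9):
  θ_1 = (M₀x²/(2L)+C₁)/EI  [x≤a] with C₁=M₀(3b²-L²)/(6L)=77/4 = (14·(12/5)²/(2·12)+(77/4))/100000 = 2261/10000000 rad
Load 2 — triangular load w₀=20 kN/m (0→w₀ over full span):
  θ_2 = -w₀(7L⁴-30L²x²+15x⁴)/(360LEI) = -20·(7·12⁴-30·12²·(12/5)²+15·(12/5)⁴)/(360·12·100000) = -2184/390625 rad
Load 3 — point force P=17 kN at a=6 m (b=L-a=6):
  θ_3 = -Pb(L²-b²-3x²)/(6LEI)  [x≤a] = -17·6·(12²-6²-3·(12/5)²)/(6·12·100000) = -3213/2500000 rad
Load 4 — applied couple M₀=10 kN·m at a=9 m (b=L-a=3):
  θ_4 = (M₀x²/(2L)+C₁)/EI  [x≤a] with C₁=M₀(3b²-L²)/(6L)=-65/4 = (10·(12/5)²/(2·12)+(-65/4))/100000 = -277/2000000 rad
Superposition: θ = Σ θ_i = -42429/6250000 rad ≈ -0.006789 rad

θ(12/5) = -42429/6250000 rad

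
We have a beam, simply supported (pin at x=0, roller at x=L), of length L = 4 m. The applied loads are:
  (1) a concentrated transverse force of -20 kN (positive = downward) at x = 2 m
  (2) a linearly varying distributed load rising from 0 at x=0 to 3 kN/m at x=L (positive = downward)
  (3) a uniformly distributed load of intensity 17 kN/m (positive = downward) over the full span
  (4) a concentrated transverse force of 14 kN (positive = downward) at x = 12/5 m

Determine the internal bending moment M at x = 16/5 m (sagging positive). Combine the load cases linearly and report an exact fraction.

Load 1 — point force P=-20 kN at a=2 m (b=L-a=2):
  M_1 = Pa(L-x)/L  [x>a] = (-20)·2·(4-(16/5))/4 = -8 kN·m
Load 2 — triangular load w₀=3 kN/m (0→w₀ over full span):
  M_2 = w₀Lx/6 - w₀x³/(6L) = 3·4·(16/5)/6 - 3·(16/5)³/(6·4) = 288/125 kN·m
Load 3 — uniform load w=17 kN/m over full span:
  M_3 = wx(L-x)/2 = 17·(16/5)·(4-(16/5))/2 = 544/25 kN·m
Load 4 — point force P=14 kN at a=12/5 m (b=L-a=8/5):
  M_4 = Pa(L-x)/L  [x>a] = 14·(12/5)·(4-(16/5))/4 = 168/25 kN·m
Superposition: M = Σ M_i = 2848/125 kN·m ≈ 22.784000 kN·m

M(16/5) = 2848/125 kN·m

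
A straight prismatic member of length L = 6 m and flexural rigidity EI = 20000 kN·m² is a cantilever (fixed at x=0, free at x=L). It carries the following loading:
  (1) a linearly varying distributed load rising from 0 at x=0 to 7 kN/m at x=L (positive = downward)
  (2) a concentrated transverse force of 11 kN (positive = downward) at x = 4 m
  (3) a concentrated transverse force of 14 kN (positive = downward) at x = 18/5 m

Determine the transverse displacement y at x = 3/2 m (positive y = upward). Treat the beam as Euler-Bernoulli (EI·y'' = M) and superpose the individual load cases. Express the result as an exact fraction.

Load 1 — triangular load w₀=7 kN/m (0→w₀ over full span):
  y_1 = (w₀Lx³/12-w₀L²x²/6-w₀x⁵/(120L))/EI = (7·6·(3/2)³/12-7·6²·(3/2)²/6-7·(3/2)⁵/(120·6))/20000 = -211869/51200000 m
Load 2 — point force P=11 kN at a=4 m (b=L-a=2):
  y_2 = -Px²(3a-x)/(6EI)  [x≤a] = -11·(3/2)²·(3·4-(3/2))/(6·20000) = -693/320000 m
Load 3 — point force P=14 kN at a=18/5 m (b=L-a=12/5):
  y_3 = -Px²(3a-x)/(6EI)  [x≤a] = -14·(3/2)²·(3·(18/5)-(3/2))/(6·20000) = -1953/800000 m
Superposition: y = Σ y_i = -447741/51200000 m ≈ -0.008745 m

y(3/2) = -447741/51200000 m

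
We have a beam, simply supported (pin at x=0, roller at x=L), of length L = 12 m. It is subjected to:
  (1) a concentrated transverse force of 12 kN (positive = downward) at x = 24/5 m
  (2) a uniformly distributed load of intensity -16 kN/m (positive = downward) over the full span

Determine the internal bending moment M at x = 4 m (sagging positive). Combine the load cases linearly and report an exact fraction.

Load 1 — point force P=12 kN at a=24/5 m (b=L-a=36/5):
  M_1 = Pbx/L  [x≤a] = 12·(36/5)·4/12 = 144/5 kN·m
Load 2 — uniform load w=-16 kN/m over full span:
  M_2 = wx(L-x)/2 = (-16)·4·(12-4)/2 = -256 kN·m
Superposition: M = Σ M_i = -1136/5 kN·m ≈ -227.200000 kN·m

M(4) = -1136/5 kN·m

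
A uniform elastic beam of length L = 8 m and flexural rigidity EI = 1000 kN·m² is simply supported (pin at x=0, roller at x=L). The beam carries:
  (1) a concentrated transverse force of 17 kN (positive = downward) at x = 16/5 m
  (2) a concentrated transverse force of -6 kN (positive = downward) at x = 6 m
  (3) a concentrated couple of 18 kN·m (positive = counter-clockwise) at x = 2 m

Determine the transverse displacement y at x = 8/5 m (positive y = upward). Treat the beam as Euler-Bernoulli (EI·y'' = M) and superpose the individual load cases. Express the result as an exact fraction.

y(8/5) = -1673/31250 m

Load 1 — point force P=17 kN at a=16/5 m (b=L-a=24/5):
  y_1 = -Pbx(L²-b²-x²)/(6LEI)  [x≤a] = -17·(24/5)·(8/5)·(8²-(24/5)²-(8/5)²)/(6·8·1000) = -1632/15625 m
Load 2 — point force P=-6 kN at a=6 m (b=L-a=2):
  y_2 = -Pbx(L²-b²-x²)/(6LEI)  [x≤a] = -(-6)·2·(8/5)·(8²-2²-(8/5)²)/(6·8·1000) = 359/15625 m
Load 3 — applied couple M₀=18 kN·m at a=2 m (b=L-a=6):
  y_3 = (M₀x³/(6L)+C₁x)/EI  [x≤a] with C₁=M₀(3b²-L²)/(6L)=33/2 = (18·(8/5)³/(6·8)+(33/2)·(8/5))/1000 = 873/31250 m
Superposition: y = Σ y_i = -1673/31250 m ≈ -0.053536 m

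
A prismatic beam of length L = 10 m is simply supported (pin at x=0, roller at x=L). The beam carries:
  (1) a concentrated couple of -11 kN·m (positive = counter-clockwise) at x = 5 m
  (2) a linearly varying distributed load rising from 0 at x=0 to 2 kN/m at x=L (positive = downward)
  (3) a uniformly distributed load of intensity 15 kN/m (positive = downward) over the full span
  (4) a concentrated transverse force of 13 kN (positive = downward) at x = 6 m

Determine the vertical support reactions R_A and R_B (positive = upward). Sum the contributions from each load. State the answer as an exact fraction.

Load 1 — applied couple M₀=-11 kN·m at a=5 m (b=L-a=5):
  R_A = M₀/L = (-11)/10 = -11/10 kN
  R_B = -M₀/L = -(-11)/10 = 11/10 kN
Load 2 — triangular load w₀=2 kN/m (0→w₀ over full span):
  R_A = w₀L/6 = 2·10/6 = 10/3 kN
  R_B = w₀L/3 = 2·10/3 = 20/3 kN
Load 3 — uniform load w=15 kN/m over full span:
  R_A = wL/2 = 15·10/2 = 75 kN
  R_B = wL/2 = 15·10/2 = 75 kN
Load 4 — point force P=13 kN at a=6 m (b=L-a=4):
  R_A = Pb/L = 13·4/10 = 26/5 kN
  R_B = Pa/L = 13·6/10 = 39/5 kN
Superposition: R_A = 2473/30 kN, R_B = 2717/30 kN

R_A = 2473/30 kN, R_B = 2717/30 kN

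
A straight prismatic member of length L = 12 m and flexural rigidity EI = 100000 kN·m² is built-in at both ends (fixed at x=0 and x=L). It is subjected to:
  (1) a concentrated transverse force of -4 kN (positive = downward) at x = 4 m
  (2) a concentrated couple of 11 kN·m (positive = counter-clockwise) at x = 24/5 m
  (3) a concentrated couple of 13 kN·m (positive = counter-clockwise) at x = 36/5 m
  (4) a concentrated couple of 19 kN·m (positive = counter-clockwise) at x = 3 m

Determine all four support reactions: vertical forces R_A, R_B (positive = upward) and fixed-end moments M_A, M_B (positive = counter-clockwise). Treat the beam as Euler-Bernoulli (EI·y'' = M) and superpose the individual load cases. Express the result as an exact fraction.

R_A = 36683/21600 kN, M_A = -18697/3600 kN·m, R_B = -123083/21600 kN, M_B = 52463/3600 kN·m

Load 1 — point force P=-4 kN at a=4 m (b=L-a=8):
  R_A = Pb²(3a+b)/L³ = (-4)·8²·(3·4+8)/12³ = -80/27 kN
  M_A = Pab²/L² = (-4)·4·8²/12² = -64/9 kN·m
  R_B = Pa²(a+3b)/L³ = (-4)·4²·(4+3·8)/12³ = -28/27 kN
  M_B = -Pa²b/L² = -(-4)·4²·8/12² = 32/9 kN·m
Load 2 — applied couple M₀=11 kN·m at a=24/5 m (b=L-a=36/5):
  R_A = 6M₀ab/L³ = 6·11·(24/5)·(36/5)/12³ = 33/25 kN
  M_A = M₀b(2a-b)/L² = 11·(36/5)·(2·(24/5)-(36/5))/12² = 33/25 kN·m
  R_B = -6M₀ab/L³ = -6·11·(24/5)·(36/5)/12³ = -33/25 kN
  M_B = M₀a(2b-a)/L² = 11·(24/5)·(2·(36/5)-(24/5))/12² = 88/25 kN·m
Load 3 — applied couple M₀=13 kN·m at a=36/5 m (b=L-a=24/5):
  R_A = 6M₀ab/L³ = 6·13·(36/5)·(24/5)/12³ = 39/25 kN
  M_A = M₀b(2a-b)/L² = 13·(24/5)·(2·(36/5)-(24/5))/12² = 104/25 kN·m
  R_B = -6M₀ab/L³ = -6·13·(36/5)·(24/5)/12³ = -39/25 kN
  M_B = M₀a(2b-a)/L² = 13·(36/5)·(2·(24/5)-(36/5))/12² = 39/25 kN·m
Load 4 — applied couple M₀=19 kN·m at a=3 m (b=L-a=9):
  R_A = 6M₀ab/L³ = 6·19·3·9/12³ = 57/32 kN
  M_A = M₀b(2a-b)/L² = 19·9·(2·3-9)/12² = -57/16 kN·m
  R_B = -6M₀ab/L³ = -6·19·3·9/12³ = -57/32 kN
  M_B = M₀a(2b-a)/L² = 19·3·(2·9-3)/12² = 95/16 kN·m
Superposition: R_A = 36683/21600 kN, M_A = -18697/3600 kN·m, R_B = -123083/21600 kN, M_B = 52463/3600 kN·m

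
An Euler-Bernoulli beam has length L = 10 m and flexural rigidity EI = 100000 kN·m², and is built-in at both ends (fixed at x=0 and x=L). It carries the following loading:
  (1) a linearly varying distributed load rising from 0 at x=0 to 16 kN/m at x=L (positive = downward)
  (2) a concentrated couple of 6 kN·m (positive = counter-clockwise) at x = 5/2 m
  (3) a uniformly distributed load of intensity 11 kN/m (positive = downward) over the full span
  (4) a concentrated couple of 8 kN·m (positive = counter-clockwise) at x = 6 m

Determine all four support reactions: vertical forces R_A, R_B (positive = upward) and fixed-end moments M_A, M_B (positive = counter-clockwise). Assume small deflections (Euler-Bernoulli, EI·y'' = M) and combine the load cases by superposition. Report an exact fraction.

R_A = 80827/1000 kN, M_A = 29287/200 kN·m, R_B = 109173/1000 kN, M_B = -101299/600 kN·m

Load 1 — triangular load w₀=16 kN/m (0→w₀ over full span):
  R_A = 3w₀L/20 = 3·16·10/20 = 24 kN
  M_A = w₀L²/30 = 16·10²/30 = 160/3 kN·m
  R_B = 7w₀L/20 = 7·16·10/20 = 56 kN
  M_B = -w₀L²/20 = -16·10²/20 = -80 kN·m
Load 2 — applied couple M₀=6 kN·m at a=5/2 m (b=L-a=15/2):
  R_A = 6M₀ab/L³ = 6·6·(5/2)·(15/2)/10³ = 27/40 kN
  M_A = M₀b(2a-b)/L² = 6·(15/2)·(2·(5/2)-(15/2))/10² = -9/8 kN·m
  R_B = -6M₀ab/L³ = -6·6·(5/2)·(15/2)/10³ = -27/40 kN
  M_B = M₀a(2b-a)/L² = 6·(5/2)·(2·(15/2)-(5/2))/10² = 15/8 kN·m
Load 3 — uniform load w=11 kN/m over full span:
  R_A = wL/2 = 11·10/2 = 55 kN
  M_A = wL²/12 = 11·10²/12 = 275/3 kN·m
  R_B = wL/2 = 11·10/2 = 55 kN
  M_B = -wL²/12 = -11·10²/12 = -275/3 kN·m
Load 4 — applied couple M₀=8 kN·m at a=6 m (b=L-a=4):
  R_A = 6M₀ab/L³ = 6·8·6·4/10³ = 144/125 kN
  M_A = M₀b(2a-b)/L² = 8·4·(2·6-4)/10² = 64/25 kN·m
  R_B = -6M₀ab/L³ = -6·8·6·4/10³ = -144/125 kN
  M_B = M₀a(2b-a)/L² = 8·6·(2·4-6)/10² = 24/25 kN·m
Superposition: R_A = 80827/1000 kN, M_A = 29287/200 kN·m, R_B = 109173/1000 kN, M_B = -101299/600 kN·m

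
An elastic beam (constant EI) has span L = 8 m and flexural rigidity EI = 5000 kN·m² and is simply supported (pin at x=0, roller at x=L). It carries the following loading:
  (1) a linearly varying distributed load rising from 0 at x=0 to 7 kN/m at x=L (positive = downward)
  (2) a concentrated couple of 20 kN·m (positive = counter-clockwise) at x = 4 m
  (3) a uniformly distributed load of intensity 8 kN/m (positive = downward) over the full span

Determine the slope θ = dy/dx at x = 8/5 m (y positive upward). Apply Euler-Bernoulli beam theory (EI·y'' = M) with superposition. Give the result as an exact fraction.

Load 1 — triangular load w₀=7 kN/m (0→w₀ over full span):
  θ_1 = -w₀(7L⁴-30L²x²+15x⁴)/(360LEI) = -7·(7·8⁴-30·8²·(8/5)²+15·(8/5)⁴)/(360·8·5000) = -40768/3515625 rad
Load 2 — applied couple M₀=20 kN·m at a=4 m (b=L-a=4):
  θ_2 = (M₀x²/(2L)+C₁)/EI  [x≤a] with C₁=M₀(3b²-L²)/(6L)=-20/3 = (20·(8/5)²/(2·8)+(-20/3))/5000 = -13/18750 rad
Load 3 — uniform load w=8 kN/m over full span:
  θ_3 = -w(L³-6Lx²+4x³)/(24EI) = -8·(8³-6·8·(8/5)²+4·(8/5)³)/(24·5000) = -2112/78125 rad
Superposition: θ = Σ θ_i = -276491/7031250 rad ≈ -0.039323 rad

θ(8/5) = -276491/7031250 rad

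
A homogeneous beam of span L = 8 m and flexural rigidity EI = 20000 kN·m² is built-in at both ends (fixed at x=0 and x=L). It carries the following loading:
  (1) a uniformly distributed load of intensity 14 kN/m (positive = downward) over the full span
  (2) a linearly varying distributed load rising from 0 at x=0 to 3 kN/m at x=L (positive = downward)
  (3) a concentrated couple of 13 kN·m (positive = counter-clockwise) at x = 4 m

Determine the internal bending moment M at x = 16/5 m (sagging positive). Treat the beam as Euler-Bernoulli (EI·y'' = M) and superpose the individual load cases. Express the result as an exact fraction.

Load 1 — uniform load w=14 kN/m over full span:
  M_1 = wLx/2 - wL²/12 - wx²/2 = 14·8·(16/5)/2 - 14·8²/12 - 14·(16/5)²/2 = 2464/75 kN·m
Load 2 — triangular load w₀=3 kN/m (0→w₀ over full span):
  M_2 = 3w₀Lx/20 - w₀L²/30 - w₀x³/(6L) = 3·3·8·(16/5)/20 - 3·8²/30 - 3·(16/5)³/(6·8) = 384/125 kN·m
Load 3 — applied couple M₀=13 kN·m at a=4 m (b=L-a=4):
  M_3 = R_Ax - M_A  [x≤a] with R_A=39/16, M_A=13/4 = (39/16)·(16/5) - (13/4) = 91/20 kN·m
Superposition: M = Σ M_i = 60713/1500 kN·m ≈ 40.475333 kN·m

M(16/5) = 60713/1500 kN·m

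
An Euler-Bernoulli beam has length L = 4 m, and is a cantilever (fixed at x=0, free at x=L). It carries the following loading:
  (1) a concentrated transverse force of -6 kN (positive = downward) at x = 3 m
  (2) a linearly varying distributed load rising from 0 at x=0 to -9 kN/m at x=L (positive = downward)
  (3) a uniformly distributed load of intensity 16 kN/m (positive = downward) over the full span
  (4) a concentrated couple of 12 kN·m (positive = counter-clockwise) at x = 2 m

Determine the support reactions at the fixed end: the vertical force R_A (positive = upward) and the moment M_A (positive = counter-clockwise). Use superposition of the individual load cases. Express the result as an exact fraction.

Load 1 — point force P=-6 kN at a=3 m (b=L-a=1):
  R_A = P = (-6) = -6 kN
  M_A = Pa = (-6)·3 = -18 kN·m
Load 2 — triangular load w₀=-9 kN/m (0→w₀ over full span):
  R_A = w₀L/2 = (-9)·4/2 = -18 kN
  M_A = w₀L²/3 = (-9)·4²/3 = -48 kN·m
Load 3 — uniform load w=16 kN/m over full span:
  R_A = wL = 16·4 = 64 kN
  M_A = wL²/2 = 16·4²/2 = 128 kN·m
Load 4 — applied couple M₀=12 kN·m at a=2 m (b=L-a=2):
  R_A = 0 kN
  M_A = -M₀ = -12 kN·m
Superposition: R_A = 40 kN, M_A = 50 kN·m

R_A = 40 kN, M_A = 50 kN·m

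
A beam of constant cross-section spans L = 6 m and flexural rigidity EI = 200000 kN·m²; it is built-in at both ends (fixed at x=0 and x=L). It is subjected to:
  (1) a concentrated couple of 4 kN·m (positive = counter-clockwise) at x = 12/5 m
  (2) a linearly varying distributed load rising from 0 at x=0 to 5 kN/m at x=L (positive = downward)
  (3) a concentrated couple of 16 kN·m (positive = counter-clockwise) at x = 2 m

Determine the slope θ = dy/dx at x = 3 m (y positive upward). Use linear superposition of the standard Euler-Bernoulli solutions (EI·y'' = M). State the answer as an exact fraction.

Load 1 — applied couple M₀=4 kN·m at a=12/5 m (b=L-a=18/5):
  θ_1 = (R_Ax²/2 - M_Ax - M₀(x-a))/EI  [x>a] with R_A=24/25, M_A=12/25 = ((24/25)·3²/2 - (12/25)·3 - 4·(3-(12/5)))/200000 = 3/1250000 rad
Load 2 — triangular load w₀=5 kN/m (0→w₀ over full span):
  θ_2 = -w₀(2x(L-x)(L-2x)(x+2L)+x²(L-x)²)/(120LEI) = -5·(2·3·(6-3)·(6-2·3)·(3+2·6)+3²·(6-3)²)/(120·6·200000) = -9/3200000 rad
Load 3 — applied couple M₀=16 kN·m at a=2 m (b=L-a=4):
  θ_3 = (R_Ax²/2 - M_Ax - M₀(x-a))/EI  [x>a] with R_A=32/9, M_A=0 = ((32/9)·3²/2 - 0·3 - 16·(3-2))/200000 = 0 rad
Superposition: θ = Σ θ_i = -33/80000000 rad ≈ -0.000000 rad

θ(3) = -33/80000000 rad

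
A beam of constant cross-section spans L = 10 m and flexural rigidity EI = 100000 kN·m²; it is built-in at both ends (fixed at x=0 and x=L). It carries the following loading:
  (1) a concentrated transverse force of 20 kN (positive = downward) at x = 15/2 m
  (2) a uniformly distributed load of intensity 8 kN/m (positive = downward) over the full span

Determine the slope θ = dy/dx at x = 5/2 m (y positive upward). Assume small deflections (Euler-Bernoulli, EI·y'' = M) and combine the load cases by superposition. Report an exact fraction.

θ(5/2) = -39/51200 rad

Load 1 — point force P=20 kN at a=15/2 m (b=L-a=5/2):
  θ_1 = -Pb²x(2aL-(3a+b)x)/(2L³EI)  [x≤a] = -20·(5/2)²·(5/2)·(2·(15/2)·10-(3·(15/2)+(5/2))·(5/2))/(2·10³·100000) = -7/51200 rad
Load 2 — uniform load w=8 kN/m over full span:
  θ_2 = -wx(L-x)(L-2x)/(12EI) = -8·(5/2)·(10-(5/2))·(10-2·(5/2))/(12·100000) = -1/1600 rad
Superposition: θ = Σ θ_i = -39/51200 rad ≈ -0.000762 rad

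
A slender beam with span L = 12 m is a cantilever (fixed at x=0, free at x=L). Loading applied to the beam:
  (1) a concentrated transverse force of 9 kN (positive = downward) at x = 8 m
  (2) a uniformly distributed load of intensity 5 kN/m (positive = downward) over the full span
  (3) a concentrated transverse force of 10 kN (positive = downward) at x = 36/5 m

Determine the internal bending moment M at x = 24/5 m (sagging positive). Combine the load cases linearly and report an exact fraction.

M(24/5) = -912/5 kN·m

Load 1 — point force P=9 kN at a=8 m (b=L-a=4):
  M_1 = -P(a-x)  [x≤a] = -9·(8-(24/5)) = -144/5 kN·m
Load 2 — uniform load w=5 kN/m over full span:
  M_2 = -w(L-x)²/2 = -5·(12-(24/5))²/2 = -648/5 kN·m
Load 3 — point force P=10 kN at a=36/5 m (b=L-a=24/5):
  M_3 = -P(a-x)  [x≤a] = -10·((36/5)-(24/5)) = -24 kN·m
Superposition: M = Σ M_i = -912/5 kN·m ≈ -182.400000 kN·m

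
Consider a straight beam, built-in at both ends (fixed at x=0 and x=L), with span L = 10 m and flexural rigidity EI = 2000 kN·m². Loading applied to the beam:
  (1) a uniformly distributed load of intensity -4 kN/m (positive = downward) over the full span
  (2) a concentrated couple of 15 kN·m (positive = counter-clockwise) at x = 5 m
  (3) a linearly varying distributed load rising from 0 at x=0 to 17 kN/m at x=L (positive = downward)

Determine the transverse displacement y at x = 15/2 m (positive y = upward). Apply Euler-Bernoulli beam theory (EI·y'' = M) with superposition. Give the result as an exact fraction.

y(15/2) = -297/8192 m

Load 1 — uniform load w=-4 kN/m over full span:
  y_1 = -wx²(L-x)²/(24EI) = -(-4)·(15/2)²·(10-(15/2))²/(24·2000) = 15/512 m
Load 2 — applied couple M₀=15 kN·m at a=5 m (b=L-a=5):
  y_2 = (R_Ax³/6 - M_Ax²/2 - M₀(x-a)²/2)/EI  [x>a] with R_A=9/4, M_A=15/4 = ((9/4)·(15/2)³/6 - (15/4)·(15/2)²/2 - 15·((15/2)-5)²/2)/2000 = 3/1024 m
Load 3 — triangular load w₀=17 kN/m (0→w₀ over full span):
  y_3 = -w₀x²(L-x)²(x+2L)/(120LEI) = -17·(15/2)²·(10-(15/2))²·((15/2)+2·10)/(120·10·2000) = -561/8192 m
Superposition: y = Σ y_i = -297/8192 m ≈ -0.036255 m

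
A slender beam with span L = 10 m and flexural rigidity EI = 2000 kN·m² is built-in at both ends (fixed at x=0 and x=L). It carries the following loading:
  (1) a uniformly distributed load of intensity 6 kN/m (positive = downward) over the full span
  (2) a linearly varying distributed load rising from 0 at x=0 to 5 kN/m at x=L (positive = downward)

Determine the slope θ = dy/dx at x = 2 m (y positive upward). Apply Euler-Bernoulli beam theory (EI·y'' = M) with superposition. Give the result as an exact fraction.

θ(2) = -1/30 rad

Load 1 — uniform load w=6 kN/m over full span:
  θ_1 = -wx(L-x)(L-2x)/(12EI) = -6·2·(10-2)·(10-2·2)/(12·2000) = -3/125 rad
Load 2 — triangular load w₀=5 kN/m (0→w₀ over full span):
  θ_2 = -w₀(2x(L-x)(L-2x)(x+2L)+x²(L-x)²)/(120LEI) = -5·(2·2·(10-2)·(10-2·2)·(2+2·10)+2²·(10-2)²)/(120·10·2000) = -7/750 rad
Superposition: θ = Σ θ_i = -1/30 rad ≈ -0.033333 rad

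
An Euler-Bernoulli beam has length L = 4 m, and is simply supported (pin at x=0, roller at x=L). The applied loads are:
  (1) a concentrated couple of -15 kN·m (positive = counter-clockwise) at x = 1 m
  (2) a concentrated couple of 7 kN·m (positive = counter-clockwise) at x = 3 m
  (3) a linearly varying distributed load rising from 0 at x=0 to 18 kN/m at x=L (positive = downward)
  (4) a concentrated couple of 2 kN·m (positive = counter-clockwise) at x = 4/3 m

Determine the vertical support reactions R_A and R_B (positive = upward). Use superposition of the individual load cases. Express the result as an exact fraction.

Load 1 — applied couple M₀=-15 kN·m at a=1 m (b=L-a=3):
  R_A = M₀/L = (-15)/4 = -15/4 kN
  R_B = -M₀/L = -(-15)/4 = 15/4 kN
Load 2 — applied couple M₀=7 kN·m at a=3 m (b=L-a=1):
  R_A = M₀/L = 7/4 kN
  R_B = -M₀/L = -7/4 kN
Load 3 — triangular load w₀=18 kN/m (0→w₀ over full span):
  R_A = w₀L/6 = 18·4/6 = 12 kN
  R_B = w₀L/3 = 18·4/3 = 24 kN
Load 4 — applied couple M₀=2 kN·m at a=4/3 m (b=L-a=8/3):
  R_A = M₀/L = 2/4 = 1/2 kN
  R_B = -M₀/L = -2/4 = -1/2 kN
Superposition: R_A = 21/2 kN, R_B = 51/2 kN

R_A = 21/2 kN, R_B = 51/2 kN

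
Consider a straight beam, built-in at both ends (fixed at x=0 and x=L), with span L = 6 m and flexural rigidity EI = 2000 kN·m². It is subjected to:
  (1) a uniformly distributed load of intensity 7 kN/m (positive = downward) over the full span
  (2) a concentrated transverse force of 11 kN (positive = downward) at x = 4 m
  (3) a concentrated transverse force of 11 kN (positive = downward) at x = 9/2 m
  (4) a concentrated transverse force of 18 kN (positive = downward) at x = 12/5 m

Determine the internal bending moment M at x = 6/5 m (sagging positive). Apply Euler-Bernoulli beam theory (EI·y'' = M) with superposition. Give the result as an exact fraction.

Load 1 — uniform load w=7 kN/m over full span:
  M_1 = wLx/2 - wL²/12 - wx²/2 = 7·6·(6/5)/2 - 7·6²/12 - 7·(6/5)²/2 = -21/25 kN·m
Load 2 — point force P=11 kN at a=4 m (b=L-a=2):
  M_2 = Pb²(3a+b)x/L³ - Pab²/L²  [x≤a] = 11·2²·(3·4+2)·(6/5)/6³ - 11·4·2²/6² = -22/15 kN·m
Load 3 — point force P=11 kN at a=9/2 m (b=L-a=3/2):
  M_3 = Pb²(3a+b)x/L³ - Pab²/L²  [x≤a] = 11·(3/2)²·(3·(9/2)+(3/2))·(6/5)/6³ - 11·(9/2)·(3/2)²/6² = -33/32 kN·m
Load 4 — point force P=18 kN at a=12/5 m (b=L-a=18/5):
  M_4 = Pb²(3a+b)x/L³ - Pab²/L²  [x≤a] = 18·(18/5)²·(3·(12/5)+(18/5))·(6/5)/6³ - 18·(12/5)·(18/5)²/6² = -972/625 kN·m
Superposition: M = Σ M_i = -293587/60000 kN·m ≈ -4.893117 kN·m

M(6/5) = -293587/60000 kN·m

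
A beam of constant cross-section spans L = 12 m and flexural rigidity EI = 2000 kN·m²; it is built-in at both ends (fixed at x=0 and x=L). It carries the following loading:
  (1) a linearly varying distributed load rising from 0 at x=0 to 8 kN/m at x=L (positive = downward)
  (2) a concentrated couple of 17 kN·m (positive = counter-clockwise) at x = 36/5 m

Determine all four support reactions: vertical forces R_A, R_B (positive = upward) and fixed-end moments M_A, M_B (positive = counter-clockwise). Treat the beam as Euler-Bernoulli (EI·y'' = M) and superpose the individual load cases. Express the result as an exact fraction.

Load 1 — triangular load w₀=8 kN/m (0→w₀ over full span):
  R_A = 3w₀L/20 = 3·8·12/20 = 72/5 kN
  M_A = w₀L²/30 = 8·12²/30 = 192/5 kN·m
  R_B = 7w₀L/20 = 7·8·12/20 = 168/5 kN
  M_B = -w₀L²/20 = -8·12²/20 = -288/5 kN·m
Load 2 — applied couple M₀=17 kN·m at a=36/5 m (b=L-a=24/5):
  R_A = 6M₀ab/L³ = 6·17·(36/5)·(24/5)/12³ = 51/25 kN
  M_A = M₀b(2a-b)/L² = 17·(24/5)·(2·(36/5)-(24/5))/12² = 136/25 kN·m
  R_B = -6M₀ab/L³ = -6·17·(36/5)·(24/5)/12³ = -51/25 kN
  M_B = M₀a(2b-a)/L² = 17·(36/5)·(2·(24/5)-(36/5))/12² = 51/25 kN·m
Superposition: R_A = 411/25 kN, M_A = 1096/25 kN·m, R_B = 789/25 kN, M_B = -1389/25 kN·m

R_A = 411/25 kN, M_A = 1096/25 kN·m, R_B = 789/25 kN, M_B = -1389/25 kN·m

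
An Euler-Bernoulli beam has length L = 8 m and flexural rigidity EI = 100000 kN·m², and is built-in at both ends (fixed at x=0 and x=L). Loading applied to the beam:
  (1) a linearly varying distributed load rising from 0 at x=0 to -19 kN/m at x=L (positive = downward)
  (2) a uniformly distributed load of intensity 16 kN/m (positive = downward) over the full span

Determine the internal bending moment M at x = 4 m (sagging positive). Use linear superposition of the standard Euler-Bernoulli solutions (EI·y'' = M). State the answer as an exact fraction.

Load 1 — triangular load w₀=-19 kN/m (0→w₀ over full span):
  M_1 = 3w₀Lx/20 - w₀L²/30 - w₀x³/(6L) = 3·(-19)·8·4/20 - (-19)·8²/30 - (-19)·4³/(6·8) = -76/3 kN·m
Load 2 — uniform load w=16 kN/m over full span:
  M_2 = wLx/2 - wL²/12 - wx²/2 = 16·8·4/2 - 16·8²/12 - 16·4²/2 = 128/3 kN·m
Superposition: M = Σ M_i = 52/3 kN·m ≈ 17.333333 kN·m

M(4) = 52/3 kN·m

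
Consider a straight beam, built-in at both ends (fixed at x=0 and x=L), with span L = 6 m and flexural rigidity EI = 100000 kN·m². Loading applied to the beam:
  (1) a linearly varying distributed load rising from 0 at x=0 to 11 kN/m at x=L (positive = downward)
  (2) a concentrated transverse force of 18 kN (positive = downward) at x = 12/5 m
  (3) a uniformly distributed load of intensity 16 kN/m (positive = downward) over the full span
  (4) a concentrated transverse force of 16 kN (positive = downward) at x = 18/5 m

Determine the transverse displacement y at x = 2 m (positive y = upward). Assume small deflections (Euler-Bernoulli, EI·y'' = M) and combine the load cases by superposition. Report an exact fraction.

y(2) = -2912/3515625 m

Load 1 — triangular load w₀=11 kN/m (0→w₀ over full span):
  y_1 = -w₀x²(L-x)²(x+2L)/(120LEI) = -11·2²·(6-2)²·(2+2·6)/(120·6·100000) = -77/562500 m
Load 2 — point force P=18 kN at a=12/5 m (b=L-a=18/5):
  y_2 = -Pb²x²(3aL-(3a+b)x)/(6L³EI)  [x≤a] = -18·(18/5)²·2²·(3·(12/5)·6-(3·(12/5)+(18/5))·2)/(6·6³·100000) = -243/1562500 m
Load 3 — uniform load w=16 kN/m over full span:
  y_3 = -wx²(L-x)²/(24EI) = -16·2²·(6-2)²/(24·100000) = -4/9375 m
Load 4 — point force P=16 kN at a=18/5 m (b=L-a=12/5):
  y_4 = -Pb²x²(3aL-(3a+b)x)/(6L³EI)  [x≤a] = -16·(12/5)²·2²·(3·(18/5)·6-(3·(18/5)+(12/5))·2)/(6·6³·100000) = -128/1171875 m
Superposition: y = Σ y_i = -2912/3515625 m ≈ -0.000828 m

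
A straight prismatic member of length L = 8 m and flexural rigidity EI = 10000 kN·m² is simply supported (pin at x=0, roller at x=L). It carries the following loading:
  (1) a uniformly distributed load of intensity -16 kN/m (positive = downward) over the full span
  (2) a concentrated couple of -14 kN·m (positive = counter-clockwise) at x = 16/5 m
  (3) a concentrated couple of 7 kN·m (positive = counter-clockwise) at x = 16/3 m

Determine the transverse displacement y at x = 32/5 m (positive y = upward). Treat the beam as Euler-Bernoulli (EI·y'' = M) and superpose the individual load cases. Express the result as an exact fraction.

Load 1 — uniform load w=-16 kN/m over full span:
  y_1 = -wx(L³-2Lx²+x³)/(24EI) = -(-16)·(32/5)·(8³-2·8·(32/5)²+(32/5)³)/(24·10000) = 59392/1171875 m
Load 2 — applied couple M₀=-14 kN·m at a=16/5 m (b=L-a=24/5):
  y_2 = (M₀x³/(6L)-M₀(x-a)²/2+C₁x)/EI  [x>a] with C₁=M₀(3b²-L²)/(6L)=-112/75 = ((-14)·(32/5)³/(6·8)-(-14)·((32/5)-(16/5))²/2+(-112/75)·(32/5))/10000 = -112/78125 m
Load 3 — applied couple M₀=7 kN·m at a=16/3 m (b=L-a=8/3):
  y_3 = (M₀x³/(6L)-M₀(x-a)²/2+C₁x)/EI  [x>a] with C₁=M₀(3b²-L²)/(6L)=-56/9 = (7·(32/5)³/(6·8)-7·((32/5)-(16/3))²/2+(-56/9)·(32/5))/10000 = -392/703125 m
Superposition: y = Σ y_i = 171176/3515625 m ≈ 0.048690 m

y(32/5) = 171176/3515625 m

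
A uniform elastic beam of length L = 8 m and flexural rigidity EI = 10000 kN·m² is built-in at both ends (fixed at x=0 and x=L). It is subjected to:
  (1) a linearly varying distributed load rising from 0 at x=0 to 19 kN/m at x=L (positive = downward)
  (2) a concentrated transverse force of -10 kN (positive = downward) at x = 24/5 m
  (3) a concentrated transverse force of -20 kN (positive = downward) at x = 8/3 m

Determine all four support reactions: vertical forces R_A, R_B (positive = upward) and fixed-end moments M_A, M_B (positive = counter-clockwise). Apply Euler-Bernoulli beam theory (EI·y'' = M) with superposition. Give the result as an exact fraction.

R_A = 3014/675 kN, M_A = 6176/675 kN·m, R_B = 28036/675 kN, M_B = -25264/675 kN·m

Load 1 — triangular load w₀=19 kN/m (0→w₀ over full span):
  R_A = 3w₀L/20 = 3·19·8/20 = 114/5 kN
  M_A = w₀L²/30 = 19·8²/30 = 608/15 kN·m
  R_B = 7w₀L/20 = 7·19·8/20 = 266/5 kN
  M_B = -w₀L²/20 = -19·8²/20 = -304/5 kN·m
Load 2 — point force P=-10 kN at a=24/5 m (b=L-a=16/5):
  R_A = Pb²(3a+b)/L³ = (-10)·(16/5)²·(3·(24/5)+(16/5))/8³ = -88/25 kN
  M_A = Pab²/L² = (-10)·(24/5)·(16/5)²/8² = -192/25 kN·m
  R_B = Pa²(a+3b)/L³ = (-10)·(24/5)²·((24/5)+3·(16/5))/8³ = -162/25 kN
  M_B = -Pa²b/L² = -(-10)·(24/5)²·(16/5)/8² = 288/25 kN·m
Load 3 — point force P=-20 kN at a=8/3 m (b=L-a=16/3):
  R_A = Pb²(3a+b)/L³ = (-20)·(16/3)²·(3·(8/3)+(16/3))/8³ = -400/27 kN
  M_A = Pab²/L² = (-20)·(8/3)·(16/3)²/8² = -640/27 kN·m
  R_B = Pa²(a+3b)/L³ = (-20)·(8/3)²·((8/3)+3·(16/3))/8³ = -140/27 kN
  M_B = -Pa²b/L² = -(-20)·(8/3)²·(16/3)/8² = 320/27 kN·m
Superposition: R_A = 3014/675 kN, M_A = 6176/675 kN·m, R_B = 28036/675 kN, M_B = -25264/675 kN·m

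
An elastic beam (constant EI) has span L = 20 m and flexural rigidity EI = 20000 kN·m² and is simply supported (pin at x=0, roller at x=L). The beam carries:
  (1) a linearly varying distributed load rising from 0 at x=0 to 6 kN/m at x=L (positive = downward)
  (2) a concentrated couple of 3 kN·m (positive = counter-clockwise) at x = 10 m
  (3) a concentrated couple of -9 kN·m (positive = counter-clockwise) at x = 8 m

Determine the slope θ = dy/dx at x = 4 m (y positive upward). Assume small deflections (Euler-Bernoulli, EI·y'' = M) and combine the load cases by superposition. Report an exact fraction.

θ(4) = -4703/120000 rad

Load 1 — triangular load w₀=6 kN/m (0→w₀ over full span):
  θ_1 = -w₀(7L⁴-30L²x²+15x⁴)/(360LEI) = -6·(7·20⁴-30·20²·4²+15·4⁴)/(360·20·20000) = -364/9375 rad
Load 2 — applied couple M₀=3 kN·m at a=10 m (b=L-a=10):
  θ_2 = (M₀x²/(2L)+C₁)/EI  [x≤a] with C₁=M₀(3b²-L²)/(6L)=-5/2 = (3·4²/(2·20)+(-5/2))/20000 = -13/200000 rad
Load 3 — applied couple M₀=-9 kN·m at a=8 m (b=L-a=12):
  θ_3 = (M₀x²/(2L)+C₁)/EI  [x≤a] with C₁=M₀(3b²-L²)/(6L)=-12/5 = ((-9)·4²/(2·20)+(-12/5))/20000 = -3/10000 rad
Superposition: θ = Σ θ_i = -4703/120000 rad ≈ -0.039192 rad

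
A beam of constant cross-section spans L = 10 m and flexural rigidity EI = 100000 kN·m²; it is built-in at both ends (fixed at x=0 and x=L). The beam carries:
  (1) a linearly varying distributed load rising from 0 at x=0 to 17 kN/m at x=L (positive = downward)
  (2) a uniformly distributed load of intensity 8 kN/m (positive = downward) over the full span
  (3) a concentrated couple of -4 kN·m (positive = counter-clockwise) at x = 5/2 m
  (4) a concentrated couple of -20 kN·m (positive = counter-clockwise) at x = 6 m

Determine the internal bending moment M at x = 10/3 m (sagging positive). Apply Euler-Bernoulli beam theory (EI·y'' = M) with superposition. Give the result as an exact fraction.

Load 1 — triangular load w₀=17 kN/m (0→w₀ over full span):
  M_1 = 3w₀Lx/20 - w₀L²/30 - w₀x³/(6L) = 3·17·10·(10/3)/20 - 17·10²/30 - 17·(10/3)³/(6·10) = 1445/81 kN·m
Load 2 — uniform load w=8 kN/m over full span:
  M_2 = wLx/2 - wL²/12 - wx²/2 = 8·10·(10/3)/2 - 8·10²/12 - 8·(10/3)²/2 = 200/9 kN·m
Load 3 — applied couple M₀=-4 kN·m at a=5/2 m (b=L-a=15/2):
  M_3 = R_Ax - M_A - M₀  [x>a] with R_A=-9/20, M_A=3/4 = (-9/20)·(10/3) - (3/4) - (-4) = 7/4 kN·m
Load 4 — applied couple M₀=-20 kN·m at a=6 m (b=L-a=4):
  M_4 = R_Ax - M_A  [x≤a] with R_A=-72/25, M_A=-32/5 = (-72/25)·(10/3) - (-32/5) = -16/5 kN·m
Superposition: M = Σ M_i = 62551/1620 kN·m ≈ 38.611728 kN·m

M(10/3) = 62551/1620 kN·m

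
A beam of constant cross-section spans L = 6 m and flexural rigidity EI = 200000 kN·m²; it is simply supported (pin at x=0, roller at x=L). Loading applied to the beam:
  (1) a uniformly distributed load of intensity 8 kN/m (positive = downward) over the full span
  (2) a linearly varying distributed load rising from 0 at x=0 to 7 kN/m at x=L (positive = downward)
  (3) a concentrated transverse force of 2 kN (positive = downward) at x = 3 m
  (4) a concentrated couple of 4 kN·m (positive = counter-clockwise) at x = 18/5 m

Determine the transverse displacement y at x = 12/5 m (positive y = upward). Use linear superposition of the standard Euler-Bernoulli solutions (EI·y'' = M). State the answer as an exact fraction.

y(12/5) = -1529073/1562500000 m

Load 1 — uniform load w=8 kN/m over full span:
  y_1 = -wx(L³-2Lx²+x³)/(24EI) = -8·(12/5)·(6³-2·6·(12/5)²+(12/5)³)/(24·200000) = -2511/3906250 m
Load 2 — triangular load w₀=7 kN/m (0→w₀ over full span):
  y_2 = -w₀x(7L⁴-10L²x²+3x⁴)/(360LEI) = -7·(12/5)·(7·6⁴-10·6²·(12/5)²+3·(12/5)⁴)/(360·6·200000) = -215649/781250000 m
Load 3 — point force P=2 kN at a=3 m (b=L-a=3):
  y_3 = -Pbx(L²-b²-x²)/(6LEI)  [x≤a] = -2·3·(12/5)·(6²-3²-(12/5)²)/(6·6·200000) = -531/12500000 m
Load 4 — applied couple M₀=4 kN·m at a=18/5 m (b=L-a=12/5):
  y_4 = (M₀x³/(6L)+C₁x)/EI  [x≤a] with C₁=M₀(3b²-L²)/(6L)=-52/25 = (4·(12/5)³/(6·6)+(-52/25)·(12/5))/200000 = -27/1562500 m
Superposition: y = Σ y_i = -1529073/1562500000 m ≈ -0.000979 m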